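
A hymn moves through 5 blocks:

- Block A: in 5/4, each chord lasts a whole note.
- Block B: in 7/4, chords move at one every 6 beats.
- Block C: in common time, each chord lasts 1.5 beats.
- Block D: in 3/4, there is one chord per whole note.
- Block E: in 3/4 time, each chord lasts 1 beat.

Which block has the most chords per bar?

Block E

A: 5/4 = 1.25 chords/bar.
B: 7/6 = 7/6 chords/bar.
C: 4/1.5 = 8/3 chords/bar.
D: 3/4 = 0.75 chords/bar.
E: 3/1 = 3 chords/bar.
Fastest is E at 3 chords/bar.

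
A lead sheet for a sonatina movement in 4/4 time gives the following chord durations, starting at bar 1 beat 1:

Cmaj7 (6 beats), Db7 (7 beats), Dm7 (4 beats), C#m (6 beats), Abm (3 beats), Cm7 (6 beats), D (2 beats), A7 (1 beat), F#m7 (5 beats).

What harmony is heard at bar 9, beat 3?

Beat 3 of bar 9 is beat (9−1)×4 + 3 = 35 overall.
Running totals: Cmaj7 ends at 6, Db7 ends at 13, Dm7 ends at 17, C#m ends at 23, Abm ends at 26, Cm7 ends at 32, D ends at 34, A7 ends at 35.
Beat 35 falls within A7.

A7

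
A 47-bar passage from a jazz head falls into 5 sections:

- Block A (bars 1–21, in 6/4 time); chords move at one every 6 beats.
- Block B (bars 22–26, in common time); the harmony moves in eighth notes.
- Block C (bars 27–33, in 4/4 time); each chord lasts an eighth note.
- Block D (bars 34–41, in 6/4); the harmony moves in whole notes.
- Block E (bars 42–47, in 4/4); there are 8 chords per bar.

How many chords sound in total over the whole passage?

177 chords

A: 21·6 = 126 beats, 126/6 = 21 chords.
B: 5·4 = 20 beats, 20/0.5 = 40 chords.
C: 7·4 = 28 beats, 28/0.5 = 56 chords.
D: 8·6 = 48 beats, 48/4 = 12 chords.
E: 6·4 = 24 beats, 24/0.5 = 48 chords.
Total: 21 + 40 + 56 + 12 + 48 = 177.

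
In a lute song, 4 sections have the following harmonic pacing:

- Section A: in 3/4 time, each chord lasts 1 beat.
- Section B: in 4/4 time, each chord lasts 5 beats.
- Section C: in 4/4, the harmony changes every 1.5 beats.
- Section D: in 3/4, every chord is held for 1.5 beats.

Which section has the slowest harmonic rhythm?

A: 3/1 = 3 chords/bar.
B: 4/5 = 0.8 chords/bar.
C: 4/1.5 = 8/3 chords/bar.
D: 3/1.5 = 2 chords/bar.
Slowest is B at 0.8 chords/bar.

Section B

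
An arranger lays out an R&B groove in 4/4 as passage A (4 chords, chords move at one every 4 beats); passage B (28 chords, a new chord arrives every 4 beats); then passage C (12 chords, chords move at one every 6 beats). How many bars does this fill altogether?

50 bars

A: 4 × 4 = 16 beats = 4 bars.
B: 28 × 4 = 112 beats = 28 bars.
C: 12 × 6 = 72 beats = 18 bars.
Total: 4 + 28 + 18 = 50 bars.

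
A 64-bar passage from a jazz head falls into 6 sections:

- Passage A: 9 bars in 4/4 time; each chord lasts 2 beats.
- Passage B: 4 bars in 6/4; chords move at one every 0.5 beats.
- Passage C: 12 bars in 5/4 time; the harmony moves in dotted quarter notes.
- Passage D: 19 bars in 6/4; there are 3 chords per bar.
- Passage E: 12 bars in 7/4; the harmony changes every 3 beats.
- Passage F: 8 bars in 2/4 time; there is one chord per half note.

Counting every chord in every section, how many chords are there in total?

A: 9 bars × 4 beats = 36 beats; 2 beats/chord → 18 chords.
B: 4 bars × 6 beats = 24 beats; 0.5 beats/chord → 48 chords.
C: 12 bars × 5 beats = 60 beats; 1.5 beats/chord → 40 chords.
D: 19 bars × 6 beats = 114 beats; 2 beats/chord → 57 chords.
E: 12 bars × 7 beats = 84 beats; 3 beats/chord → 28 chords.
F: 8 bars × 2 beats = 16 beats; 2 beats/chord → 8 chords.
Total: 18 + 48 + 40 + 57 + 28 + 8 = 199.

199 chords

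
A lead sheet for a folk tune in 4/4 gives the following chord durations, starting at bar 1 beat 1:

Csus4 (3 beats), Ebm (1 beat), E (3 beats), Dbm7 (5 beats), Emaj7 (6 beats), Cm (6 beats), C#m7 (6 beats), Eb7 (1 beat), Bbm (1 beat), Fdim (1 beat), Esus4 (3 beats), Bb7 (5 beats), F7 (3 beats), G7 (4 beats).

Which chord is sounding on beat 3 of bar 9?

Beat 3 of bar 9 is beat (9−1)×4 + 3 = 35 overall.
Running totals: Csus4 ends at 3, Ebm ends at 4, E ends at 7, Dbm7 ends at 12, Emaj7 ends at 18, Cm ends at 24, C#m7 ends at 30, Eb7 ends at 31, Bbm ends at 32, Fdim ends at 33, Esus4 ends at 36.
Beat 35 falls within Esus4.

Esus4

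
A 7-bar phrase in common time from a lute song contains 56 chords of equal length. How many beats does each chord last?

7 bars × 4 beats/bar = 28 beats total.
28 beats ÷ 56 chords = 0.5 beats per chord.
(That is an eighth note.)

0.5 beats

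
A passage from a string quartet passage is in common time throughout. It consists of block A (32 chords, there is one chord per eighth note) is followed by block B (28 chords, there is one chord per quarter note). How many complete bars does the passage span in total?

11 bars

A: 32 × 0.5 = 16 beats = 4 bars.
B: 28 × 1 = 28 beats = 7 bars.
Total: 4 + 7 = 11 bars.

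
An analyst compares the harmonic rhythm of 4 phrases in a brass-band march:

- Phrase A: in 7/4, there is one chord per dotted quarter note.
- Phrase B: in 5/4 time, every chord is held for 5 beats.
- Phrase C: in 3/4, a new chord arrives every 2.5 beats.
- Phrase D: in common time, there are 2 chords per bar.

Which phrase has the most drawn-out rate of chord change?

Phrase B

A: each chord is 1.5 beats in 7/4, so 14/3 per bar.
B: each chord is 5 beats in 5/4, so 1 per bar.
C: each chord is 2.5 beats in 3/4, so 1.2 per bar.
D: each chord is 2 beats in 4/4, so 2 per bar.
Slowest is B at 1 chords/bar.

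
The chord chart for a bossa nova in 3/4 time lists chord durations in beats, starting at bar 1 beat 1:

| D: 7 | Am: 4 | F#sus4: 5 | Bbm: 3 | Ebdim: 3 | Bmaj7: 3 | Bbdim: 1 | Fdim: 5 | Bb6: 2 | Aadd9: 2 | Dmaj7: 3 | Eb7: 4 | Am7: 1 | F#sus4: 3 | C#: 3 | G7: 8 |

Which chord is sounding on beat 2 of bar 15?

Beat 2 of bar 15 is beat (15−1)×3 + 2 = 44 overall.
Running totals: D ends at 7, Am ends at 11, F#sus4 ends at 16, Bbm ends at 19, Ebdim ends at 22, Bmaj7 ends at 25, Bbdim ends at 26, Fdim ends at 31, Bb6 ends at 33, Aadd9 ends at 35, Dmaj7 ends at 38, Eb7 ends at 42, Am7 ends at 43, F#sus4 ends at 46.
Beat 44 falls within F#sus4.

F#sus4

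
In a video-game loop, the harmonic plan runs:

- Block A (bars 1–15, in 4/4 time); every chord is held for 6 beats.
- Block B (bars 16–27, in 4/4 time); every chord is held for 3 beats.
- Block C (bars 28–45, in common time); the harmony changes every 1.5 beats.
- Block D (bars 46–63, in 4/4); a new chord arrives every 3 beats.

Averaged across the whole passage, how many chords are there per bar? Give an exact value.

14/9 chords per bar

A: 15 × 4 = 60 beats ÷ 6 = 10 chords.
B: 12 × 4 = 48 beats ÷ 3 = 16 chords.
C: 18 × 4 = 72 beats ÷ 1.5 = 48 chords.
D: 18 × 4 = 72 beats ÷ 3 = 24 chords.
Overall: 98 chords over 63 bars → 98/63 = 14/9 chords per bar.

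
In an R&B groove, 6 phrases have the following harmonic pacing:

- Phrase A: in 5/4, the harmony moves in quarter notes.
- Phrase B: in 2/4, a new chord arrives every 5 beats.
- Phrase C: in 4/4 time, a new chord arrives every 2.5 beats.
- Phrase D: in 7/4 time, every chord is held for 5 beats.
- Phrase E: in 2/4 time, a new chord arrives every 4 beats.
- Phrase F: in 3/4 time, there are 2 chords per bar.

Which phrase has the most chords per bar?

Phrase A

A: 5/1 = 5 chords/bar.
B: 2/5 = 0.4 chords/bar.
C: 4/2.5 = 1.6 chords/bar.
D: 7/5 = 1.4 chords/bar.
E: 2/4 = 0.5 chords/bar.
F: 3/1.5 = 2 chords/bar.
Fastest is A at 5 chords/bar.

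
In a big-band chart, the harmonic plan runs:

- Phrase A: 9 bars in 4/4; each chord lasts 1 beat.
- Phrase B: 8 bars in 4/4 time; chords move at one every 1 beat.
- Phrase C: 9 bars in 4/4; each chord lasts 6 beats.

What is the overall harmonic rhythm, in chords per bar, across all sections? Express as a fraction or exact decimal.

A: 9 bars of 4 beats is 36 beats; at 1 beat each that's 36 chords.
B: 8 bars of 4 beats is 32 beats; at 1 beat each that's 32 chords.
C: 9 bars of 4 beats is 36 beats; at 6 beats each that's 6 chords.
Overall: 74 chords over 26 bars → 74/26 = 37/13 chords per bar.

37/13 chords per bar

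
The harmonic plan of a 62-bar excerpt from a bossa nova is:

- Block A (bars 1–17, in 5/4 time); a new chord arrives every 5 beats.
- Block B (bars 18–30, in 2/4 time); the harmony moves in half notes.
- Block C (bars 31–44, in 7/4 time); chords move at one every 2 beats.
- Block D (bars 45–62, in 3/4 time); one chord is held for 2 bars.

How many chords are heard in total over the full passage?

A: 17·5 = 85 beats, 85/5 = 17 chords.
B: 13·2 = 26 beats, 26/2 = 13 chords.
C: 14·7 = 98 beats, 98/2 = 49 chords.
D: 18·3 = 54 beats, 54/6 = 9 chords.
Total: 17 + 13 + 49 + 9 = 88.

88 chords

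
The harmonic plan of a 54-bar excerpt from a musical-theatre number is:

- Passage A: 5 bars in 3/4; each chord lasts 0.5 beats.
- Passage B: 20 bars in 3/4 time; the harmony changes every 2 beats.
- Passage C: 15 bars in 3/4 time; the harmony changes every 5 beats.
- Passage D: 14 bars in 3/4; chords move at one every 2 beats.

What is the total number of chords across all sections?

90 chords

A has 15 beats and chords last 0.5 each, so 30 chords.
B has 60 beats and chords last 2 each, so 30 chords.
C has 45 beats and chords last 5 each, so 9 chords.
D has 42 beats and chords last 2 each, so 21 chords.
Total: 30 + 30 + 9 + 21 = 90.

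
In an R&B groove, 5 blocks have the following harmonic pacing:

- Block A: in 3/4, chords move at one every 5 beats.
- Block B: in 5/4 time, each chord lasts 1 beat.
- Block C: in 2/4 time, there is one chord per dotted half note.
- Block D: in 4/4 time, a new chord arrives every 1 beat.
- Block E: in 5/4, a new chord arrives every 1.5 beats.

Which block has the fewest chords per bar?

A: 3 beats/bar ÷ 5 beats/chord = 0.6 chords/bar.
B: 5 beats/bar ÷ 1 beat/chord = 5 chords/bar.
C: 2 beats/bar ÷ 3 beats/chord = 2/3 chords/bar.
D: 4 beats/bar ÷ 1 beat/chord = 4 chords/bar.
E: 5 beats/bar ÷ 1.5 beats/chord = 10/3 chords/bar.
Slowest is A at 0.6 chords/bar.

Block A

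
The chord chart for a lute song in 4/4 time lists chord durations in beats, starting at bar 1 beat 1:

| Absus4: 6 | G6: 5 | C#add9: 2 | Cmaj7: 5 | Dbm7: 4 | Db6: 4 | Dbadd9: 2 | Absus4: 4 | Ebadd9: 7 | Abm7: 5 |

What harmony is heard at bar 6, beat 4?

Db6

Beat 4 of bar 6 is beat (6−1)×4 + 4 = 24 overall.
Running totals: Absus4 ends at 6, G6 ends at 11, C#add9 ends at 13, Cmaj7 ends at 18, Dbm7 ends at 22, Db6 ends at 26.
Beat 24 falls within Db6.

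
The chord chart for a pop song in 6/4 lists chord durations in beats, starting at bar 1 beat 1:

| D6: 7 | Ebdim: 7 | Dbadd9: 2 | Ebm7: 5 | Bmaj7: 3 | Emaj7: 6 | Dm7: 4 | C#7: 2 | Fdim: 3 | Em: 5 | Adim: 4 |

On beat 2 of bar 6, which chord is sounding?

Dm7

Beat 2 of bar 6 is beat (6−1)×6 + 2 = 32 overall.
Running totals: D6 ends at 7, Ebdim ends at 14, Dbadd9 ends at 16, Ebm7 ends at 21, Bmaj7 ends at 24, Emaj7 ends at 30, Dm7 ends at 34.
Beat 32 falls within Dm7.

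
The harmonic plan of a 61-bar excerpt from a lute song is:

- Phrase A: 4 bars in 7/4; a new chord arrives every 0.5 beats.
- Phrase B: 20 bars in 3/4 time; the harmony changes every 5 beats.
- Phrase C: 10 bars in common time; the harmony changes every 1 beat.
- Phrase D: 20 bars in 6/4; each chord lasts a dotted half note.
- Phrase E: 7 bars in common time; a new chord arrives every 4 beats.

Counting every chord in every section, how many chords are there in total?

A: 4·7 = 28 beats, 28/0.5 = 56 chords.
B: 20·3 = 60 beats, 60/5 = 12 chords.
C: 10·4 = 40 beats, 40/1 = 40 chords.
D: 20·6 = 120 beats, 120/3 = 40 chords.
E: 7·4 = 28 beats, 28/4 = 7 chords.
Total: 56 + 12 + 40 + 40 + 7 = 155.

155 chords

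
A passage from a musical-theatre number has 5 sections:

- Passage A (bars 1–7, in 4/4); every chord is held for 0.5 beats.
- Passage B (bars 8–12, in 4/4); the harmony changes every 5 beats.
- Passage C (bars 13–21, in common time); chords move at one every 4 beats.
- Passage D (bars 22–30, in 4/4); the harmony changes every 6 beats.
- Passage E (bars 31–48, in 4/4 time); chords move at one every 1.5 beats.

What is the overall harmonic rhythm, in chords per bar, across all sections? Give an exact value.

A: 7 bars of 4 beats is 28 beats; at 0.5 beats each that's 56 chords.
B: 5 bars of 4 beats is 20 beats; at 5 beats each that's 4 chords.
C: 9 bars of 4 beats is 36 beats; at 4 beats each that's 9 chords.
D: 9 bars of 4 beats is 36 beats; at 6 beats each that's 6 chords.
E: 18 bars of 4 beats is 72 beats; at 1.5 beats each that's 48 chords.
Overall: 123 chords over 48 bars → 123/48 = 41/16 chords per bar.

41/16 chords per bar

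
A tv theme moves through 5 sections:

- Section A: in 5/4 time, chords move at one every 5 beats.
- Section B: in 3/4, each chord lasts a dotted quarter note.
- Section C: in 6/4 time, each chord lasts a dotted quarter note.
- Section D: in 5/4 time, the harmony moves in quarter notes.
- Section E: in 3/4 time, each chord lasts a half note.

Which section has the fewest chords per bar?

Section A

A: each chord is 5 beats in 5/4, so 1 per bar.
B: each chord is 1.5 beats in 3/4, so 2 per bar.
C: each chord is 1.5 beats in 6/4, so 4 per bar.
D: each chord is 1 beat in 5/4, so 5 per bar.
E: each chord is 2 beats in 3/4, so 1.5 per bar.
Slowest is A at 1 chords/bar.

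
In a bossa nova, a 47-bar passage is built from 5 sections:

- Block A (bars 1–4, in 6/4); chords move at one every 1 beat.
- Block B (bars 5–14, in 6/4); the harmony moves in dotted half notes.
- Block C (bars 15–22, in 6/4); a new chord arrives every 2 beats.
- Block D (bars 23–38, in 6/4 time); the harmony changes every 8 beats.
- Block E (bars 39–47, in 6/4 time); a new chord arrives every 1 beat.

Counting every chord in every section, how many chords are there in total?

134 chords

A has 24 beats and chords last 1 each, so 24 chords.
B has 60 beats and chords last 3 each, so 20 chords.
C has 48 beats and chords last 2 each, so 24 chords.
D has 96 beats and chords last 8 each, so 12 chords.
E has 54 beats and chords last 1 each, so 54 chords.
Total: 24 + 20 + 24 + 12 + 54 = 134.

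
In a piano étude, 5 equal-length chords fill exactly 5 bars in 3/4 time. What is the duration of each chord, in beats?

3 beats

5 bars × 3 beats/bar = 15 beats total.
15 beats ÷ 5 chords = 3 beats per chord.
(That is a dotted half note.)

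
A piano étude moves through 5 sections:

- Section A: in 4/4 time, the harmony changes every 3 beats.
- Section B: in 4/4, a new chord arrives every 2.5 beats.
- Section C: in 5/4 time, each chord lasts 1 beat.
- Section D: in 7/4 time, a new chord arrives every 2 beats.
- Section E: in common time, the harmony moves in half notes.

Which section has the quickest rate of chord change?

A: 4 beats/bar ÷ 3 beats/chord = 4/3 chords/bar.
B: 4 beats/bar ÷ 2.5 beats/chord = 1.6 chords/bar.
C: 5 beats/bar ÷ 1 beat/chord = 5 chords/bar.
D: 7 beats/bar ÷ 2 beats/chord = 3.5 chords/bar.
E: 4 beats/bar ÷ 2 beats/chord = 2 chords/bar.
Fastest is C at 5 chords/bar.

Section C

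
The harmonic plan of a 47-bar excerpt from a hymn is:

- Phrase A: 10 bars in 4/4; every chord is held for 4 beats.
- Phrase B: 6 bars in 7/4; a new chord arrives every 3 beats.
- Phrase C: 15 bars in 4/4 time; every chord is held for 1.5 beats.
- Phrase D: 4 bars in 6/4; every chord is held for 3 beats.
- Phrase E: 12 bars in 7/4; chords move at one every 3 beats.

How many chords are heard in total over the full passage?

100 chords

A: 10 bars × 4 beats = 40 beats; 4 beats/chord → 10 chords.
B: 6 bars × 7 beats = 42 beats; 3 beats/chord → 14 chords.
C: 15 bars × 4 beats = 60 beats; 1.5 beats/chord → 40 chords.
D: 4 bars × 6 beats = 24 beats; 3 beats/chord → 8 chords.
E: 12 bars × 7 beats = 84 beats; 3 beats/chord → 28 chords.
Total: 10 + 14 + 40 + 8 + 28 = 100.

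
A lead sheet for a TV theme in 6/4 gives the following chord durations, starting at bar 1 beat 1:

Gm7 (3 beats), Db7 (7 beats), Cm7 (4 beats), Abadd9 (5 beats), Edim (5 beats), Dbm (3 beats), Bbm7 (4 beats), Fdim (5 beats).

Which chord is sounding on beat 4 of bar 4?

Edim

Beat 4 of bar 4 is beat (4−1)×6 + 4 = 22 overall.
Running totals: Gm7 ends at 3, Db7 ends at 10, Cm7 ends at 14, Abadd9 ends at 19, Edim ends at 24.
Beat 22 falls within Edim.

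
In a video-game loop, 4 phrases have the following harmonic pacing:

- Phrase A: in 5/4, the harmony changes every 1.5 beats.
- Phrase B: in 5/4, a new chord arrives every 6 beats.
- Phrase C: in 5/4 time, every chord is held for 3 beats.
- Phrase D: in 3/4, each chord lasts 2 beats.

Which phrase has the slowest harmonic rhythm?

A: each chord is 1.5 beats in 5/4, so 10/3 per bar.
B: each chord is 6 beats in 5/4, so 5/6 per bar.
C: each chord is 3 beats in 5/4, so 5/3 per bar.
D: each chord is 2 beats in 3/4, so 1.5 per bar.
Slowest is B at 5/6 chords/bar.

Phrase B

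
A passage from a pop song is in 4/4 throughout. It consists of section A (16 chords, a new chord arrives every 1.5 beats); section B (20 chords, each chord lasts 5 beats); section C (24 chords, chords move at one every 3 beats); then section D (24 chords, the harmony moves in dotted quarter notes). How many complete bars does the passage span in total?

A: 16 × 1.5 = 24 beats = 6 bars.
B: 20 × 5 = 100 beats = 25 bars.
C: 24 × 3 = 72 beats = 18 bars.
D: 24 × 1.5 = 36 beats = 9 bars.
Total: 6 + 25 + 18 + 9 = 58 bars.

58 bars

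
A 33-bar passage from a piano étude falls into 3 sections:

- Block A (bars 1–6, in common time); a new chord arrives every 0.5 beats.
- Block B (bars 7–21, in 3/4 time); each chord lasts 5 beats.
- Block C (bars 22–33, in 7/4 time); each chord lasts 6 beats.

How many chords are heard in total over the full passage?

71 chords

A: 6 bars × 4 beats = 24 beats; 0.5 beats/chord → 48 chords.
B: 15 bars × 3 beats = 45 beats; 5 beats/chord → 9 chords.
C: 12 bars × 7 beats = 84 beats; 6 beats/chord → 14 chords.
Total: 48 + 9 + 14 = 71.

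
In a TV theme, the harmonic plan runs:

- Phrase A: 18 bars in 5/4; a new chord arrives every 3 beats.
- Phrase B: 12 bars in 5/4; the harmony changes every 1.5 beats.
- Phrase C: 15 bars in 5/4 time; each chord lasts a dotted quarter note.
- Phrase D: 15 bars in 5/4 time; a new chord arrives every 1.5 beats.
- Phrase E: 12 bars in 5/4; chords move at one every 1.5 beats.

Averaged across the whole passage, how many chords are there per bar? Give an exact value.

35/12 chords per bar

A: 18 × 5 = 90 beats ÷ 3 = 30 chords.
B: 12 × 5 = 60 beats ÷ 1.5 = 40 chords.
C: 15 × 5 = 75 beats ÷ 1.5 = 50 chords.
D: 15 × 5 = 75 beats ÷ 1.5 = 50 chords.
E: 12 × 5 = 60 beats ÷ 1.5 = 40 chords.
Overall: 210 chords over 72 bars → 210/72 = 35/12 chords per bar.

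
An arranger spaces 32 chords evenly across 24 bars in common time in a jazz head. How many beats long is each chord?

3 beats

24 bars × 4 beats/bar = 96 beats total.
96 beats ÷ 32 chords = 3 beats per chord.
(That is a dotted half note.)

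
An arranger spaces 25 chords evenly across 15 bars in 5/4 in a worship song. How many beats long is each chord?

3 beats

15 bars × 5 beats/bar = 75 beats total.
75 beats ÷ 25 chords = 3 beats per chord.
(That is a dotted half note.)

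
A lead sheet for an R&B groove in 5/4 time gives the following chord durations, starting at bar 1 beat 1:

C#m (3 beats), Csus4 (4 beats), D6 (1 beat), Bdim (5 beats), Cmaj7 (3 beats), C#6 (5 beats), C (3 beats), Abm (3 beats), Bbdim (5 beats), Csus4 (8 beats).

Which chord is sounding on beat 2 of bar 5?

Beat 2 of bar 5 is beat (5−1)×5 + 2 = 22 overall.
Running totals: C#m ends at 3, Csus4 ends at 7, D6 ends at 8, Bdim ends at 13, Cmaj7 ends at 16, C#6 ends at 21, C ends at 24.
Beat 22 falls within C.

C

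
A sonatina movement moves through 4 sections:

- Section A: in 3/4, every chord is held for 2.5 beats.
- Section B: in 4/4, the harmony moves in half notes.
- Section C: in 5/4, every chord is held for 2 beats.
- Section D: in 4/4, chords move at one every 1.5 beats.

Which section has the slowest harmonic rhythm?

A: 3/2.5 = 1.2 chords/bar.
B: 4/2 = 2 chords/bar.
C: 5/2 = 2.5 chords/bar.
D: 4/1.5 = 8/3 chords/bar.
Slowest is A at 1.2 chords/bar.

Section A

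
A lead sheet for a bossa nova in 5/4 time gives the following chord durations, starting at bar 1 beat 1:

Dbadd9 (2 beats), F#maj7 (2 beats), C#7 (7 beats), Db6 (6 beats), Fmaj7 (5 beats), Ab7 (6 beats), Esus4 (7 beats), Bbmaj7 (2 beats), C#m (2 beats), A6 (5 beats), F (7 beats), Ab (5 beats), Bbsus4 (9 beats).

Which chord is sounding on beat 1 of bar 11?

F

Beat 1 of bar 11 is beat (11−1)×5 + 1 = 51 overall.
Running totals: Dbadd9 ends at 2, F#maj7 ends at 4, C#7 ends at 11, Db6 ends at 17, Fmaj7 ends at 22, Ab7 ends at 28, Esus4 ends at 35, Bbmaj7 ends at 37, C#m ends at 39, A6 ends at 44, F ends at 51.
Beat 51 falls within F.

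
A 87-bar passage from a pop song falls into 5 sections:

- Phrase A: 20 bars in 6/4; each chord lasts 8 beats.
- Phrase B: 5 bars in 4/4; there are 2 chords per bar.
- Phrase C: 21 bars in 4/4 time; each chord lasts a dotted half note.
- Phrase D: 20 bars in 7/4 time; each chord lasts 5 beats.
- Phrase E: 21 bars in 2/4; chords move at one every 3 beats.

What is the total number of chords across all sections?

95 chords

A: 20 bars × 6 beats = 120 beats; 8 beats/chord → 15 chords.
B: 5 bars × 4 beats = 20 beats; 2 beats/chord → 10 chords.
C: 21 bars × 4 beats = 84 beats; 3 beats/chord → 28 chords.
D: 20 bars × 7 beats = 140 beats; 5 beats/chord → 28 chords.
E: 21 bars × 2 beats = 42 beats; 3 beats/chord → 14 chords.
Total: 15 + 10 + 28 + 28 + 14 = 95.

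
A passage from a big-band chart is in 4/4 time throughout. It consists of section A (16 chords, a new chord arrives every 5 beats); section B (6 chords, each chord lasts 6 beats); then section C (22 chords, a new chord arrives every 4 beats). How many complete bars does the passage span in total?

51 bars

A: 16 × 5 = 80 beats = 20 bars.
B: 6 × 6 = 36 beats = 9 bars.
C: 22 × 4 = 88 beats = 22 bars.
Total: 20 + 9 + 22 = 51 bars.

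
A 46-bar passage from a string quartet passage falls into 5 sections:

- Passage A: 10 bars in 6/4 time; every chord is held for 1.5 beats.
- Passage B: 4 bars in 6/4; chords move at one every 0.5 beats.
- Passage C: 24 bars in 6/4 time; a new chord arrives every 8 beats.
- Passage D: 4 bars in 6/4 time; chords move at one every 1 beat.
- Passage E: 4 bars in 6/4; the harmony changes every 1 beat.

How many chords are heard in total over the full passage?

A: 10 bars × 6 beats = 60 beats; 1.5 beats/chord → 40 chords.
B: 4 bars × 6 beats = 24 beats; 0.5 beats/chord → 48 chords.
C: 24 bars × 6 beats = 144 beats; 8 beats/chord → 18 chords.
D: 4 bars × 6 beats = 24 beats; 1 beat/chord → 24 chords.
E: 4 bars × 6 beats = 24 beats; 1 beat/chord → 24 chords.
Total: 40 + 48 + 18 + 24 + 24 = 154.

154 chords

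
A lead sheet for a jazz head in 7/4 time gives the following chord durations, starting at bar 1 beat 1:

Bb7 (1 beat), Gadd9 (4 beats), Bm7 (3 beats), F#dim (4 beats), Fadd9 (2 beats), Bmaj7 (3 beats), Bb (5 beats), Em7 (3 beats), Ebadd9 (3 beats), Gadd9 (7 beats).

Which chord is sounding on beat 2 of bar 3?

Beat 2 of bar 3 is beat (3−1)×7 + 2 = 16 overall.
Running totals: Bb7 ends at 1, Gadd9 ends at 5, Bm7 ends at 8, F#dim ends at 12, Fadd9 ends at 14, Bmaj7 ends at 17.
Beat 16 falls within Bmaj7.

Bmaj7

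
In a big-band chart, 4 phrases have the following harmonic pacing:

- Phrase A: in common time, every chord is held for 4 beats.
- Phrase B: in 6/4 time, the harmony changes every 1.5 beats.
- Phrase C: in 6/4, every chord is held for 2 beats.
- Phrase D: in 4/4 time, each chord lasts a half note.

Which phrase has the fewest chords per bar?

A: 4 beats/bar ÷ 4 beats/chord = 1 chord/bar.
B: 6 beats/bar ÷ 1.5 beats/chord = 4 chords/bar.
C: 6 beats/bar ÷ 2 beats/chord = 3 chords/bar.
D: 4 beats/bar ÷ 2 beats/chord = 2 chords/bar.
Slowest is A at 1 chords/bar.

Phrase A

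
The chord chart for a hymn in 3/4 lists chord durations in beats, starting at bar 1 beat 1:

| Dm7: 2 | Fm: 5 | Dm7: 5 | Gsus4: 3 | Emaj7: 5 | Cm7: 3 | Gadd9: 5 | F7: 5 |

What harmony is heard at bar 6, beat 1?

Emaj7

Beat 1 of bar 6 is beat (6−1)×3 + 1 = 16 overall.
Running totals: Dm7 ends at 2, Fm ends at 7, Dm7 ends at 12, Gsus4 ends at 15, Emaj7 ends at 20.
Beat 16 falls within Emaj7.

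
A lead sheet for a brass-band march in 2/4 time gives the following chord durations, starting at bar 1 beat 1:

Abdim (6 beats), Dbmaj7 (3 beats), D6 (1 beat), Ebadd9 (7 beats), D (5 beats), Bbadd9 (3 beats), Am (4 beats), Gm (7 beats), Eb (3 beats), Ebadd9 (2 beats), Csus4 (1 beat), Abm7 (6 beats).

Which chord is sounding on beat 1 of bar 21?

Beat 1 of bar 21 is beat (21−1)×2 + 1 = 41 overall.
Running totals: Abdim ends at 6, Dbmaj7 ends at 9, D6 ends at 10, Ebadd9 ends at 17, D ends at 22, Bbadd9 ends at 25, Am ends at 29, Gm ends at 36, Eb ends at 39, Ebadd9 ends at 41.
Beat 41 falls within Ebadd9.

Ebadd9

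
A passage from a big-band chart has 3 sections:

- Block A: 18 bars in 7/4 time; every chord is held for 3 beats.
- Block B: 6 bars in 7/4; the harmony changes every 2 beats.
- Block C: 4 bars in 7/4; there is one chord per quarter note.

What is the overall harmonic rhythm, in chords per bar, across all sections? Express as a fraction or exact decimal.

A: 18 × 7 = 126 beats ÷ 3 = 42 chords.
B: 6 × 7 = 42 beats ÷ 2 = 21 chords.
C: 4 × 7 = 28 beats ÷ 1 = 28 chords.
Overall: 91 chords over 28 bars → 91/28 = 3.25 chords per bar.

3.25 chords per bar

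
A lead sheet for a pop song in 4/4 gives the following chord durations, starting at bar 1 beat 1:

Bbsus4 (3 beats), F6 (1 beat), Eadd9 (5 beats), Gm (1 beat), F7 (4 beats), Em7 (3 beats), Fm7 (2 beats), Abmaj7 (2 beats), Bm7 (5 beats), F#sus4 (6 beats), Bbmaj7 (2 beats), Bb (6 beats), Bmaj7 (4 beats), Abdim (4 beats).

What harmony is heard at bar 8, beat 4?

Beat 4 of bar 8 is beat (8−1)×4 + 4 = 32 overall.
Running totals: Bbsus4 ends at 3, F6 ends at 4, Eadd9 ends at 9, Gm ends at 10, F7 ends at 14, Em7 ends at 17, Fm7 ends at 19, Abmaj7 ends at 21, Bm7 ends at 26, F#sus4 ends at 32.
Beat 32 falls within F#sus4.

F#sus4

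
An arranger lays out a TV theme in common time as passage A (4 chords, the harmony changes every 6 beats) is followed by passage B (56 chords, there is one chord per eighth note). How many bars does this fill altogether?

A: 4 × 6 = 24 beats = 6 bars.
B: 56 × 0.5 = 28 beats = 7 bars.
Total: 6 + 7 = 13 bars.

13 bars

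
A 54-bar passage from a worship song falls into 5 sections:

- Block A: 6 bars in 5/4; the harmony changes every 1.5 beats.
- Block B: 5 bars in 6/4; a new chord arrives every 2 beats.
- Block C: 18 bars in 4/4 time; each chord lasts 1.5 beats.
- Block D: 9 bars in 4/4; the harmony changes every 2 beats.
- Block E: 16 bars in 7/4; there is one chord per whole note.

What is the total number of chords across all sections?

129 chords

A: 6·5 = 30 beats, 30/1.5 = 20 chords.
B: 5·6 = 30 beats, 30/2 = 15 chords.
C: 18·4 = 72 beats, 72/1.5 = 48 chords.
D: 9·4 = 36 beats, 36/2 = 18 chords.
E: 16·7 = 112 beats, 112/4 = 28 chords.
Total: 20 + 15 + 48 + 18 + 28 = 129.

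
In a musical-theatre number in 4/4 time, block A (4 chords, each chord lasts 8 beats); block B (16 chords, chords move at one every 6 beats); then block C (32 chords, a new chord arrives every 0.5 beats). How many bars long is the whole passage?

A: 4 × 8 = 32 beats = 8 bars.
B: 16 × 6 = 96 beats = 24 bars.
C: 32 × 0.5 = 16 beats = 4 bars.
Total: 8 + 24 + 4 = 36 bars.

36 bars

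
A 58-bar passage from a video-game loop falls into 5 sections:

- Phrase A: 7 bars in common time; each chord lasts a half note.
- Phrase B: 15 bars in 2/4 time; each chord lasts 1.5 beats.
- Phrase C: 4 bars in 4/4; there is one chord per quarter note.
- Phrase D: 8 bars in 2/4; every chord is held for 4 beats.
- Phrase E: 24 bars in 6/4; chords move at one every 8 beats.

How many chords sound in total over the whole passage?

A: 7 bars × 4 beats = 28 beats; 2 beats/chord → 14 chords.
B: 15 bars × 2 beats = 30 beats; 1.5 beats/chord → 20 chords.
C: 4 bars × 4 beats = 16 beats; 1 beat/chord → 16 chords.
D: 8 bars × 2 beats = 16 beats; 4 beats/chord → 4 chords.
E: 24 bars × 6 beats = 144 beats; 8 beats/chord → 18 chords.
Total: 14 + 20 + 16 + 4 + 18 = 72.

72 chords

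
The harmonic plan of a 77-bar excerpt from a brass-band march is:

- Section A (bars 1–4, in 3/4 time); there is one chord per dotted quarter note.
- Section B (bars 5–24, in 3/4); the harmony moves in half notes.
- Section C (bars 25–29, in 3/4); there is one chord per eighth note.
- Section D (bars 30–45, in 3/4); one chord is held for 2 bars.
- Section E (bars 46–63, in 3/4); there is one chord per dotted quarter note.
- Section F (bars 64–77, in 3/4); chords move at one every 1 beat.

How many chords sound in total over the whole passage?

A has 12 beats and chords last 1.5 each, so 8 chords.
B has 60 beats and chords last 2 each, so 30 chords.
C has 15 beats and chords last 0.5 each, so 30 chords.
D has 48 beats and chords last 6 each, so 8 chords.
E has 54 beats and chords last 1.5 each, so 36 chords.
F has 42 beats and chords last 1 each, so 42 chords.
Total: 8 + 30 + 30 + 8 + 36 + 42 = 154.

154 chords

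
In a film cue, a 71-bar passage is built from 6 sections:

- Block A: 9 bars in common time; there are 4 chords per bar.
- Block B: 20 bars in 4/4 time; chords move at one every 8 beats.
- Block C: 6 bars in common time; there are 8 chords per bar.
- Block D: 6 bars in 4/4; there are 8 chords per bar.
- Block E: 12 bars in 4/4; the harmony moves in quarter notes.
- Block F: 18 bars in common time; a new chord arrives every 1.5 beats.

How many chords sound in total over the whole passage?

A: 9 bars × 4 beats = 36 beats; 1 beat/chord → 36 chords.
B: 20 bars × 4 beats = 80 beats; 8 beats/chord → 10 chords.
C: 6 bars × 4 beats = 24 beats; 0.5 beats/chord → 48 chords.
D: 6 bars × 4 beats = 24 beats; 0.5 beats/chord → 48 chords.
E: 12 bars × 4 beats = 48 beats; 1 beat/chord → 48 chords.
F: 18 bars × 4 beats = 72 beats; 1.5 beats/chord → 48 chords.
Total: 36 + 10 + 48 + 48 + 48 + 48 = 238.

238 chords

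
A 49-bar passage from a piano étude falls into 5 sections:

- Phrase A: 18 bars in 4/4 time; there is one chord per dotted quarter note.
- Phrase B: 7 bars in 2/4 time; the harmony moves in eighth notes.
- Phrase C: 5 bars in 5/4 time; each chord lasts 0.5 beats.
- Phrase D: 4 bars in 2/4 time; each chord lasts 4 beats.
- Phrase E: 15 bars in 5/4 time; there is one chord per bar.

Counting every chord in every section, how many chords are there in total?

143 chords

A has 72 beats and chords last 1.5 each, so 48 chords.
B has 14 beats and chords last 0.5 each, so 28 chords.
C has 25 beats and chords last 0.5 each, so 50 chords.
D has 8 beats and chords last 4 each, so 2 chords.
E has 75 beats and chords last 5 each, so 15 chords.
Total: 48 + 28 + 50 + 2 + 15 = 143.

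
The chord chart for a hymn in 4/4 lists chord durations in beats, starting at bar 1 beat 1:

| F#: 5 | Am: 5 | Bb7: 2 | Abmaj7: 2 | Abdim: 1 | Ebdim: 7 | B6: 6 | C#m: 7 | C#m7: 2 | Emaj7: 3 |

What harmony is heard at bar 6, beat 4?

B6

Beat 4 of bar 6 is beat (6−1)×4 + 4 = 24 overall.
Running totals: F# ends at 5, Am ends at 10, Bb7 ends at 12, Abmaj7 ends at 14, Abdim ends at 15, Ebdim ends at 22, B6 ends at 28.
Beat 24 falls within B6.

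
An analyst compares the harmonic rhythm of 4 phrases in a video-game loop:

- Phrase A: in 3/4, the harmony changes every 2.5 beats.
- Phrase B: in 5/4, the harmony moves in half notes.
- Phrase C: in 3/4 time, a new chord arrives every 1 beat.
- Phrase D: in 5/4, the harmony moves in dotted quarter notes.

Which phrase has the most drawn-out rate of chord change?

Phrase A

A: each chord is 2.5 beats in 3/4, so 1.2 per bar.
B: each chord is 2 beats in 5/4, so 2.5 per bar.
C: each chord is 1 beat in 3/4, so 3 per bar.
D: each chord is 1.5 beats in 5/4, so 10/3 per bar.
Slowest is A at 1.2 chords/bar.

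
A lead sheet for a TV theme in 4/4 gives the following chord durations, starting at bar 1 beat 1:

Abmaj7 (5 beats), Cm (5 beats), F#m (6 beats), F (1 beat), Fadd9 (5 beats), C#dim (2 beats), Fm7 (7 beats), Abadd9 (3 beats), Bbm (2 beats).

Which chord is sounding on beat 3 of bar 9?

Bbm

Beat 3 of bar 9 is beat (9−1)×4 + 3 = 35 overall.
Running totals: Abmaj7 ends at 5, Cm ends at 10, F#m ends at 16, F ends at 17, Fadd9 ends at 22, C#dim ends at 24, Fm7 ends at 31, Abadd9 ends at 34, Bbm ends at 36.
Beat 35 falls within Bbm.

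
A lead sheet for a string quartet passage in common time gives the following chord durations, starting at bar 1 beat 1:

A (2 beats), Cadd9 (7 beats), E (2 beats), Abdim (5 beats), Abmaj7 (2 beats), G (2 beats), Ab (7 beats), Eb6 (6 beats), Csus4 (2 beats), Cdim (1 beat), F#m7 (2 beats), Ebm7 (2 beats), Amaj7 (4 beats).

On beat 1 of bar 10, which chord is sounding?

F#m7

Beat 1 of bar 10 is beat (10−1)×4 + 1 = 37 overall.
Running totals: A ends at 2, Cadd9 ends at 9, E ends at 11, Abdim ends at 16, Abmaj7 ends at 18, G ends at 20, Ab ends at 27, Eb6 ends at 33, Csus4 ends at 35, Cdim ends at 36, F#m7 ends at 38.
Beat 37 falls within F#m7.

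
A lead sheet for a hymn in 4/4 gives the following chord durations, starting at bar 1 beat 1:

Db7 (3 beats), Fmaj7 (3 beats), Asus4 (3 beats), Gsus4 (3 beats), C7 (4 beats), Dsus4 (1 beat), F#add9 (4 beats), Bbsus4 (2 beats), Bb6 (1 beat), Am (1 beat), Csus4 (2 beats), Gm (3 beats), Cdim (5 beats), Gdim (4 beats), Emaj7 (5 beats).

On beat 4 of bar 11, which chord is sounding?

Beat 4 of bar 11 is beat (11−1)×4 + 4 = 44 overall.
Running totals: Db7 ends at 3, Fmaj7 ends at 6, Asus4 ends at 9, Gsus4 ends at 12, C7 ends at 16, Dsus4 ends at 17, F#add9 ends at 21, Bbsus4 ends at 23, Bb6 ends at 24, Am ends at 25, Csus4 ends at 27, Gm ends at 30, Cdim ends at 35, Gdim ends at 39, Emaj7 ends at 44.
Beat 44 falls within Emaj7.

Emaj7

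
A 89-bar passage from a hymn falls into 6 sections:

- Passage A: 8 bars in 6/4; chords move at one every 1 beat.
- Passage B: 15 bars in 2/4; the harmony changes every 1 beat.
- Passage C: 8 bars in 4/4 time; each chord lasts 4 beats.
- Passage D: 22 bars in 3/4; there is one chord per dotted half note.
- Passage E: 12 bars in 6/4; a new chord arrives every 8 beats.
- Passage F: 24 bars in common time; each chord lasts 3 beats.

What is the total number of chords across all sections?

A: 8 bars × 6 beats = 48 beats; 1 beat/chord → 48 chords.
B: 15 bars × 2 beats = 30 beats; 1 beat/chord → 30 chords.
C: 8 bars × 4 beats = 32 beats; 4 beats/chord → 8 chords.
D: 22 bars × 3 beats = 66 beats; 3 beats/chord → 22 chords.
E: 12 bars × 6 beats = 72 beats; 8 beats/chord → 9 chords.
F: 24 bars × 4 beats = 96 beats; 3 beats/chord → 32 chords.
Total: 48 + 30 + 8 + 22 + 9 + 32 = 149.

149 chords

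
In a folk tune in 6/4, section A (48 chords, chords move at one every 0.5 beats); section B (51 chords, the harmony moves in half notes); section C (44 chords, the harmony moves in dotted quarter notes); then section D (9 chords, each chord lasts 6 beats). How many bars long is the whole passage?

A: 48 × 0.5 = 24 beats = 4 bars.
B: 51 × 2 = 102 beats = 17 bars.
C: 44 × 1.5 = 66 beats = 11 bars.
D: 9 × 6 = 54 beats = 9 bars.
Total: 4 + 17 + 11 + 9 = 41 bars.

41 bars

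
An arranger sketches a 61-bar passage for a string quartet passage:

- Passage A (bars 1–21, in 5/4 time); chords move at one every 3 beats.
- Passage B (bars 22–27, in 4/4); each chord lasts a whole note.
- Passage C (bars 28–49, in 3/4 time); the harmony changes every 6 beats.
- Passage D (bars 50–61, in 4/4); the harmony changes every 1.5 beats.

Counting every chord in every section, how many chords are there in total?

84 chords

A: 21·5 = 105 beats, 105/3 = 35 chords.
B: 6·4 = 24 beats, 24/4 = 6 chords.
C: 22·3 = 66 beats, 66/6 = 11 chords.
D: 12·4 = 48 beats, 48/1.5 = 32 chords.
Total: 35 + 6 + 11 + 32 = 84.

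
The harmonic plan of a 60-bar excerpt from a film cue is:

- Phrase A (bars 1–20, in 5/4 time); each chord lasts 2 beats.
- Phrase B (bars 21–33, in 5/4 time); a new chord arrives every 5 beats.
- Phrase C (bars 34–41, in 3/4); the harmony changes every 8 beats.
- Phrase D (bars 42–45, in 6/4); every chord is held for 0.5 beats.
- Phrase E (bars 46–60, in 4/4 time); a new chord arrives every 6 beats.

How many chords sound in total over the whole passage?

A: 20·5 = 100 beats, 100/2 = 50 chords.
B: 13·5 = 65 beats, 65/5 = 13 chords.
C: 8·3 = 24 beats, 24/8 = 3 chords.
D: 4·6 = 24 beats, 24/0.5 = 48 chords.
E: 15·4 = 60 beats, 60/6 = 10 chords.
Total: 50 + 13 + 3 + 48 + 10 = 124.

124 chords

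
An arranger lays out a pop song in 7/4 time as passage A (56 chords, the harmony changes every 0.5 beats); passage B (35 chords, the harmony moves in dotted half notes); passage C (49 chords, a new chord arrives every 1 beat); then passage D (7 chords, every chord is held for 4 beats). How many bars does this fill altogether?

30 bars

A: 56 × 0.5 = 28 beats = 4 bars.
B: 35 × 3 = 105 beats = 15 bars.
C: 49 × 1 = 49 beats = 7 bars.
D: 7 × 4 = 28 beats = 4 bars.
Total: 4 + 15 + 7 + 4 = 30 bars.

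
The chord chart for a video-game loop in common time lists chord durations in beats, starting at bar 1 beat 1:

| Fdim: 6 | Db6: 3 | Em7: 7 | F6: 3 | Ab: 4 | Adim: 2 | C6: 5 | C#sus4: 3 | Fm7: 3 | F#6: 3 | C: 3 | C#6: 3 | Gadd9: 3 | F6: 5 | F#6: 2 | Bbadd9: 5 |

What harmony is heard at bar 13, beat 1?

F6

Beat 1 of bar 13 is beat (13−1)×4 + 1 = 49 overall.
Running totals: Fdim ends at 6, Db6 ends at 9, Em7 ends at 16, F6 ends at 19, Ab ends at 23, Adim ends at 25, C6 ends at 30, C#sus4 ends at 33, Fm7 ends at 36, F#6 ends at 39, C ends at 42, C#6 ends at 45, Gadd9 ends at 48, F6 ends at 53.
Beat 49 falls within F6.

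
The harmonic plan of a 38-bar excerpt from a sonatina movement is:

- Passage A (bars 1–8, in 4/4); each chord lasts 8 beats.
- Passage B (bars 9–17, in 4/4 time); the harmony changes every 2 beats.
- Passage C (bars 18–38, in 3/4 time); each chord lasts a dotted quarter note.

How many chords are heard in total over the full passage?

A has 32 beats and chords last 8 each, so 4 chords.
B has 36 beats and chords last 2 each, so 18 chords.
C has 63 beats and chords last 1.5 each, so 42 chords.
Total: 4 + 18 + 42 = 64.

64 chords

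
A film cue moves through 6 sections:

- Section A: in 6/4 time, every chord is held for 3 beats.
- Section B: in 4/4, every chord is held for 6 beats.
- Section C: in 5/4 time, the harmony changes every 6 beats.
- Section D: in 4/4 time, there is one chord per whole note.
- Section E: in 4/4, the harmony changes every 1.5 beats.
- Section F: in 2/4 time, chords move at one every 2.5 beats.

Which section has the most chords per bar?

Section E

A: 6/3 = 2 chords/bar.
B: 4/6 = 2/3 chords/bar.
C: 5/6 = 5/6 chords/bar.
D: 4/4 = 1 chord/bar.
E: 4/1.5 = 8/3 chords/bar.
F: 2/2.5 = 0.8 chords/bar.
Fastest is E at 8/3 chords/bar.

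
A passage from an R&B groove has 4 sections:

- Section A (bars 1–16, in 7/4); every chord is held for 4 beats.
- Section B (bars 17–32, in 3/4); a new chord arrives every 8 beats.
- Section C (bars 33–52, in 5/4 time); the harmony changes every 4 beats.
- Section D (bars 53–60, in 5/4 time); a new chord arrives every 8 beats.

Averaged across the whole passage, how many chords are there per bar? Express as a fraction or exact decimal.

16/15 chords per bar

A: 16 bars of 7 beats is 112 beats; at 4 beats each that's 28 chords.
B: 16 bars of 3 beats is 48 beats; at 8 beats each that's 6 chords.
C: 20 bars of 5 beats is 100 beats; at 4 beats each that's 25 chords.
D: 8 bars of 5 beats is 40 beats; at 8 beats each that's 5 chords.
Overall: 64 chords over 60 bars → 64/60 = 16/15 chords per bar.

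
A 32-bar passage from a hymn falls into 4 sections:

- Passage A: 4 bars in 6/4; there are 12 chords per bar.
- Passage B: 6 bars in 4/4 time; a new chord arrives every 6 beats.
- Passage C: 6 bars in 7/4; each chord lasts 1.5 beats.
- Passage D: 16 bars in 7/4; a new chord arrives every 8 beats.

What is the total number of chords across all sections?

94 chords

A: 4 bars × 6 beats = 24 beats; 0.5 beats/chord → 48 chords.
B: 6 bars × 4 beats = 24 beats; 6 beats/chord → 4 chords.
C: 6 bars × 7 beats = 42 beats; 1.5 beats/chord → 28 chords.
D: 16 bars × 7 beats = 112 beats; 8 beats/chord → 14 chords.
Total: 48 + 4 + 28 + 14 = 94.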